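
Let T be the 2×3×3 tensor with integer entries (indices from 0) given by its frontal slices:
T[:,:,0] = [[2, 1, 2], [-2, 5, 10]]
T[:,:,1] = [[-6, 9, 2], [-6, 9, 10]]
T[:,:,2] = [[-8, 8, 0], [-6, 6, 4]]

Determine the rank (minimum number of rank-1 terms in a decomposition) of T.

3

Lower bound: in the mode-2 unfolding of T (rows indexed by j, columns by (i,k)) the 3×3 minor on rows j ∈ {0, 1, 2}, columns (i,k) ∈ {(0,0), (0,1), (1,0)} is det [[2, -6, -2], [1, 9, 5], [2, 2, 10]] = 192 ≠ 0, so that unfolding has rank ≥ 3 and hence rank(T) ≥ 3 (CP rank is at least every unfolding rank, though it can be larger).
Upper bound: T is a sum of 3 rank-1 terms, T = [0, 1] ⊗ [1, -1, -2] ⊗ [-4, -4, -2] + [1, 1] ⊗ [2, 1, 2] ⊗ [1, 1, 0] + [2, 1] ⊗ [1, -1, 0] ⊗ [0, -4, -4] (written with every a and b primitive with positive leading entry and the scale carried by c; CP decompositions are not unique, and this one is verified by expanding entrywise), so rank(T) ≤ 3.
These bounds meet, so rank(T) = 3.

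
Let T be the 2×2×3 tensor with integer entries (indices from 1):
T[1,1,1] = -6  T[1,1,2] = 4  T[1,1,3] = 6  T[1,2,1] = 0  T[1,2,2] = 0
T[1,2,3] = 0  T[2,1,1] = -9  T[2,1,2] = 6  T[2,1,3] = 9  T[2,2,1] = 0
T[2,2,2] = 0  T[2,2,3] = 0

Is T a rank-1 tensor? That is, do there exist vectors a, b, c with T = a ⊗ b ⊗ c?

If T = a ⊗ b ⊗ c then every fibre of T is a multiple of the corresponding factor, so read the factors off the fibres through the nonzero entry T[1,1,1] = -6.
The mode-1 fibre T[:,1,1] = [-6, -9] gives a = (2, 3) (primitive direction); the mode-2 fibre T[1,:,1] = [-6, 0] gives b = (1, 0); then c[k] = T[1,1,k] / (a[1]·b[1]) = [-6, 4, 6] / 2 = (-3, 2, 3).
Expanding (2, 3) ⊗ (1, 0) ⊗ (-3, 2, 3) reproduces all 12 entries of T, so T = (2, 3) ⊗ (1, 0) ⊗ (-3, 2, 3) and rank(T) ≤ 1.
Equivalently every frontal slice T[:,:,k] is c[k] times the rank-1 matrix (2, 3) ⊗ (1, 0). So T has rank 1 (it is nonzero).

Yes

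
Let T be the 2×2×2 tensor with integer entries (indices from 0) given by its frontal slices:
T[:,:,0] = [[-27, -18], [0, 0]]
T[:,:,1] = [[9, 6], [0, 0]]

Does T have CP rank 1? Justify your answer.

Yes

The mode-1 fibre T[:,0,0] = [-27, 0] gives a = (1, 0) (primitive direction); the mode-2 fibre T[0,:,0] = [-27, -18] gives b = (3, 2); then c[k] = T[0,0,k] / (a[0]·b[0]) = [-27, 9] / 3 = (-9, 3).
Expanding (1, 0) ⊗ (3, 2) ⊗ (-9, 3) reproduces all 8 entries of T, so T = (1, 0) ⊗ (3, 2) ⊗ (-9, 3) and rank(T) ≤ 1.
Equivalently every frontal slice T[:,:,k] is c[k] times the rank-1 matrix (1, 0) ⊗ (3, 2). So T has rank 1 (it is nonzero).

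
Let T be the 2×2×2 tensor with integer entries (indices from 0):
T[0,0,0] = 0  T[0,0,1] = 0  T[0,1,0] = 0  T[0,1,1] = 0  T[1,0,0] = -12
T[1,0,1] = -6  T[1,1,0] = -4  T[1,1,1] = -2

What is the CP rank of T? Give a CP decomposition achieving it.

Lower bound: T ≠ 0 (e.g. T[1,0,0] = -12), so rank(T) ≥ 1.
Upper bound: if T = a ⊗ b ⊗ c then every fibre of T is a multiple of the corresponding factor, so read the factors off the fibres through the nonzero entry T[1,0,0] = -12.
The mode-1 fibre T[:,0,0] = [0, -12] gives a = (0, 1) (primitive direction); the mode-2 fibre T[1,:,0] = [-12, -4] gives b = (3, 1); then c[k] = T[1,0,k] / (a[1]·b[0]) = [-12, -6] / 3 = (-4, -2).
Expanding (0, 1) ⊗ (3, 1) ⊗ (-4, -2) reproduces all 8 entries of T, so T = (0, 1) ⊗ (3, 1) ⊗ (-4, -2) and rank(T) ≤ 1.
These bounds meet, so rank(T) = 1.

rank(T) = 1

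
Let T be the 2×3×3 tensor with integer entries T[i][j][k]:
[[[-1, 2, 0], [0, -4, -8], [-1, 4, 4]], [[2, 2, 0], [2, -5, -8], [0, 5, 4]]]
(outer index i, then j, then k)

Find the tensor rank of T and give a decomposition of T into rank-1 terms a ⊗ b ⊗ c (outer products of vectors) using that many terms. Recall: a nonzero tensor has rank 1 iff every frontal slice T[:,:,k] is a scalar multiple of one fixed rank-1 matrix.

Lower bound: the mode-3 unfolding of T (rows indexed by k, columns by (i,j) = (0,0), (0,1), (0,2), (1,0), (1,1), (1,2)) is [[-1, 0, -1, 2, 2, 0], [2, -4, 4, 2, -5, 5], [0, -8, 4, 0, -8, 4]].
There the 3×3 minor on rows k ∈ {0, 1, 2}, columns (i,j) ∈ {(0,0), (0,1), (1,0)} is det [[-1, 0, 2], [2, -4, 2], [0, -8, 0]] = -48 ≠ 0, so this unfolding has rank ≥ 3; CP rank is at least every unfolding rank, so rank(T) ≥ 3. (This is only a lower bound: in general the CP rank may exceed every unfolding rank, so we still need to exhibit 3 rank-1 terms summing to T.)
Upper bound: T is a sum of 3 rank-1 terms, T = (0, 1) ⊗ (2, 1, 1) ⊗ (2, -1, 0) + (1, 1) ⊗ (0, 2, -1) ⊗ (0, -2, -4) + (1, 2) ⊗ (1, 0, 1) ⊗ (-1, 2, 0) (one valid choice — decompositions are not unique — normalised so each a, b is primitive with positive first nonzero entry; check it by expanding all entries), so rank(T) ≤ 3.
These bounds meet, so rank(T) = 3.

rank(T) = 3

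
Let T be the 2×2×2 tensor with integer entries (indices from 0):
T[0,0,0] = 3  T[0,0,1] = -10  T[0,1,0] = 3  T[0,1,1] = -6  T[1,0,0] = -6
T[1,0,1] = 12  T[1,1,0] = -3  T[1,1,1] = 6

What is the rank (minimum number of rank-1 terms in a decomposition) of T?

Lower bound: the mode-3 unfolding of T (rows indexed by k, columns by (i,j) = (0,0), (0,1), (1,0), (1,1)) is [[3, 3, -6, -3], [-10, -6, 12, 6]].
There the 2×2 minor on rows k ∈ {0, 1}, columns (i,j) ∈ {(0,0), (0,1)} is det [[3, 3], [-10, -6]] = 12 ≠ 0, so this unfolding has rank ≥ 2; CP rank is at least every unfolding rank, so rank(T) ≥ 2. (Unfolding ranks only ever bound the CP rank from below — rank(T) can be strictly larger than all of them — so the matching upper bound has to come from an explicit 2-term decomposition.)
Upper bound — finding two terms. Write S_k = T[:,:,k] for the frontal slices: S₀ = [[3, 3], [-6, -3]], S₁ = [[-10, -6], [12, 6]].
If T = a₁ ⊗ b₁ ⊗ c₁ + a₂ ⊗ b₂ ⊗ c₂ then each S_k = c₁[k]·a₁b₁ᵀ + c₂[k]·a₂b₂ᵀ. S₀ and S₁ are linearly independent, so a₁b₁ᵀ and a₂b₂ᵀ must span the same plane of matrices: they are the rank-1 matrices of the form x·S₀ + y·S₁.
det(x·S₀ + y·S₁) is 9·x² − 24·xy + 12·y² = 3·(3·x − 2·y)(x − 2·y), vanishing at (x:y) = (2:3) and (2:1).
M₁ = 2·S₀ + 3·S₁ = [[-24, -12], [24, 12]] = (-12)·(1, -1)(2, 1)ᵀ and M₂ = 2·S₀ + S₁ = [[-4, 0], [0, 0]] = (-4)·(1, 0)(1, 0)ᵀ, so take a₁ = (1, -1), b₁ = (2, 1), a₂ = (1, 0), b₂ = (1, 0).
Each slice is an integer combination of E₁ = a₁b₁ᵀ and E₂ = a₂b₂ᵀ: S₀ = 3·E₁ − 3·E₂, S₁ = −6·E₁ + 2·E₂; reading off coefficients, c₁ = (3, -6) and c₂ = (-3, 2).
Hence T = (1, -1) ⊗ (2, 1) ⊗ (3, -6) + (1, 0) ⊗ (1, 0) ⊗ (-3, 2), so rank(T) ≤ 2.
These bounds meet, so rank(T) = 2.

2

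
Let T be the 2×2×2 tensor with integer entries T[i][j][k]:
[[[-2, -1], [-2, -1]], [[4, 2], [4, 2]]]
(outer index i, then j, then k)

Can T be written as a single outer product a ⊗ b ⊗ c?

The mode-1 fibre T[:,0,0] = [-2, 4] gives a = [1, -2] (primitive direction); the mode-2 fibre T[0,:,0] = [-2, -2] gives b = [1, 1]; then c[k] = T[0,0,k] / (a[0]·b[0]) = [-2, -1] / 1 = [-2, -1].
Expanding [1, -2] ⊗ [1, 1] ⊗ [-2, -1] reproduces all 8 entries of T, so T = [1, -2] ⊗ [1, 1] ⊗ [-2, -1] and rank(T) ≤ 1.
Equivalently every frontal slice T[:,:,k] is c[k] times the rank-1 matrix [1, -2] ⊗ [1, 1]. So T has rank 1 (it is nonzero).

Yes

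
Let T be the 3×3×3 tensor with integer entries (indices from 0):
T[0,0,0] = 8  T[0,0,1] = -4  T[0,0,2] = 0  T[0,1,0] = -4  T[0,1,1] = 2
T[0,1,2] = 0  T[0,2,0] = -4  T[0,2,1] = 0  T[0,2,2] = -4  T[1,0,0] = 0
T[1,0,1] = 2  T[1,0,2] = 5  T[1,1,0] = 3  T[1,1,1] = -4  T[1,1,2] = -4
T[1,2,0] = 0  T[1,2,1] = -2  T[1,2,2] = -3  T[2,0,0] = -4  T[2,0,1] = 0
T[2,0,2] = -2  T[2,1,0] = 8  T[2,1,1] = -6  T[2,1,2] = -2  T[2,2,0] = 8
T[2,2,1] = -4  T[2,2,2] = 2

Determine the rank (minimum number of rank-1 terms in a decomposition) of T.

Lower bound: in the mode-1 unfolding of T (rows indexed by i, columns by (j,k)) the 3×3 minor on rows i ∈ {0, 1, 2}, columns (j,k) ∈ {(0,0), (0,1), (0,2)} is det [[8, -4, 0], [0, 2, 5], [-4, 0, -2]] = 48 ≠ 0, so that unfolding has rank ≥ 3 and hence rank(T) ≥ 3 (CP rank is at least every unfolding rank, though it can be larger).
Upper bound: T is a sum of 3 rank-1 terms, T = (0, 1, 2) ⊗ (1, 1, 1) ⊗ (2, -2, -1) + (1, -1, -1) ⊗ (2, -1, 0) ⊗ (2, -2, -2) + (2, 1, -2) ⊗ (2, -1, -2) ⊗ (1, 0, 1) (one valid choice — decompositions are not unique — normalised so each a, b is primitive with positive first nonzero entry; check it by expanding all entries), so rank(T) ≤ 3.
These bounds meet, so rank(T) = 3.

3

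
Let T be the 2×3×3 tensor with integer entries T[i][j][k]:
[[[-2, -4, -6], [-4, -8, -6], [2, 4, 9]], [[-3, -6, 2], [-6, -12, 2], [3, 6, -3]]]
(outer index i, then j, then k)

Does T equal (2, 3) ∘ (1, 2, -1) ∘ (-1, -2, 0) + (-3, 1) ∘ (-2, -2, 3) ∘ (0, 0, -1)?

Reconstruct entrywise from the claimed factors. For example, T[0,2,1] = 4 and Σₗ aₗ[0]bₗ[2]cₗ[1] = (2)·(-1)·(-2) + (-3)·(3)·(0) = 4; checking all 18 entries, every one matches. The claim holds.

Yes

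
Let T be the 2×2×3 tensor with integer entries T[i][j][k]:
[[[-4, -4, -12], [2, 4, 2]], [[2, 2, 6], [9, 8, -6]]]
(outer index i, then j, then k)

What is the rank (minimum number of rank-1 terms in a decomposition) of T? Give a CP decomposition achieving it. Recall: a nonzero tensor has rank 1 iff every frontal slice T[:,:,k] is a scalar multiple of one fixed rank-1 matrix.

rank(T) = 3

Lower bound: the mode-3 unfolding of T (rows indexed by k, columns by (i,j) = (0,0), (0,1), (1,0), (1,1)) is [[-4, 2, 2, 9], [-4, 4, 2, 8], [-12, 2, 6, -6]].
There the 3×3 minor on rows k ∈ {0, 1, 2}, columns (i,j) ∈ {(0,0), (0,1), (1,1)} is det [[-4, 2, 9], [-4, 4, 8], [-12, 2, -6]] = 280 ≠ 0, so this unfolding has rank ≥ 3; CP rank is at least every unfolding rank, so rank(T) ≥ 3. (Unfolding ranks only ever bound the CP rank from below — rank(T) can be strictly larger than all of them — so the matching upper bound has to come from an explicit 3-term decomposition.)
Upper bound: T is a sum of 3 rank-1 terms, T = [1, 2] ⊗ [0, 1] ⊗ [4, 4, -2] + [2, -1] ⊗ [1, 0] ⊗ [-4, -2, -2] + [2, -1] ⊗ [2, -1] ⊗ [1, 0, -2] (written with every a and b primitive with positive leading entry and the scale carried by c; CP decompositions are not unique, and this one is verified by expanding entrywise), so rank(T) ≤ 3.
These bounds meet, so rank(T) = 3.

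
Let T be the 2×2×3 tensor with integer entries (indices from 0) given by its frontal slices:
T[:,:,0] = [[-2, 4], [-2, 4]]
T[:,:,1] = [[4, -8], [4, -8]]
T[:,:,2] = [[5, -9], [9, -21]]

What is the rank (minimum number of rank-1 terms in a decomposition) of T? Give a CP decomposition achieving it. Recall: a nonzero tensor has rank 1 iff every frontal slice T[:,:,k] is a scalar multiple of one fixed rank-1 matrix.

Lower bound: the mode-2 unfolding of T (rows indexed by j, columns by (i,k) = (0,0), (0,1), (0,2), (1,0), (1,1), (1,2)) is [[-2, 4, 5, -2, 4, 9], [4, -8, -9, 4, -8, -21]].
There the 2×2 minor on rows j ∈ {0, 1}, columns (i,k) ∈ {(0,0), (0,2)} is det [[-2, 5], [4, -9]] = -2 ≠ 0, so this unfolding has rank ≥ 2; CP rank is at least every unfolding rank, so rank(T) ≥ 2. (Flattening ranks never certify an upper bound on CP rank; for that we must actually write T with 2 rank-1 terms.)
Upper bound — finding two terms. Write S_k = T[:,:,k] for the frontal slices: S₀ = [[-2, 4], [-2, 4]], S₁ = [[4, -8], [4, -8]], S₂ = [[5, -9], [9, -21]].
If T = a₁ ⊗ b₁ ⊗ c₁ + a₂ ⊗ b₂ ⊗ c₂ then each S_k = c₁[k]·a₁b₁ᵀ + c₂[k]·a₂b₂ᵀ. S₀ and S₂ are linearly independent, so a₁b₁ᵀ and a₂b₂ᵀ must span the same plane of matrices: they are the rank-1 matrices of the form x·S₀ + y·S₂.
det(x·S₀ + y·S₂) is 8·xy − 24·y² = 8·(x − 3·y)(y), vanishing at (x:y) = (3:1) and (1:0).
M₁ = 3·S₀ + S₂ = [[-1, 3], [3, -9]] = −[1, -3][1, -3]ᵀ and M₂ = S₀ = [[-2, 4], [-2, 4]] = (-2)·[1, 1][1, -2]ᵀ, so take a₁ = [1, -3], b₁ = [1, -3], a₂ = [1, 1], b₂ = [1, -2].
Each slice is an integer combination of E₁ = a₁b₁ᵀ and E₂ = a₂b₂ᵀ: S₀ = −2·E₂, S₁ = 4·E₂, S₂ = −E₁ + 6·E₂; reading off coefficients, c₁ = [0, 0, -1] and c₂ = [-2, 4, 6].
Hence T = [1, -3] ⊗ [1, -3] ⊗ [0, 0, -1] + [1, 1] ⊗ [1, -2] ⊗ [-2, 4, 6], so rank(T) ≤ 2.
These bounds meet, so rank(T) = 2.
Check entry T[0,0,0] = -2: (1)·(1)·(0) + (1)·(1)·(-2) = -2.

rank(T) = 2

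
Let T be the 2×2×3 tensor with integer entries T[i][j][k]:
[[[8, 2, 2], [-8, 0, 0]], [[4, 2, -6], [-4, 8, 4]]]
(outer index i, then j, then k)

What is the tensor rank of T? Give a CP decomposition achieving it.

rank(T) = 3

Lower bound: the mode-3 unfolding of T (rows indexed by k, columns by (i,j) = (0,0), (0,1), (1,0), (1,1)) is [[8, -8, 4, -4], [2, 0, 2, 8], [2, 0, -6, 4]].
There the 3×3 minor on rows k ∈ {0, 1, 2}, columns (i,j) ∈ {(0,0), (0,1), (1,0)} is det [[8, -8, 4], [2, 0, 2], [2, 0, -6]] = -128 ≠ 0, so this unfolding has rank ≥ 3; CP rank is at least every unfolding rank, so rank(T) ≥ 3. (Unfolding ranks only ever bound the CP rank from below — rank(T) can be strictly larger than all of them — so the matching upper bound has to come from an explicit 3-term decomposition.)
Upper bound: T is a sum of 3 rank-1 terms, T = [0, 1] (x) [2, 1] (x) [0, 2, -2] + [1, 2] (x) [1, -2] (x) [0, -2, -2] + [2, 1] (x) [1, -1] (x) [4, 2, 2] (written with every a and b primitive with positive leading entry and the scale carried by c; CP decompositions are not unique, and this one is verified by expanding entrywise), so rank(T) ≤ 3.
These bounds meet, so rank(T) = 3.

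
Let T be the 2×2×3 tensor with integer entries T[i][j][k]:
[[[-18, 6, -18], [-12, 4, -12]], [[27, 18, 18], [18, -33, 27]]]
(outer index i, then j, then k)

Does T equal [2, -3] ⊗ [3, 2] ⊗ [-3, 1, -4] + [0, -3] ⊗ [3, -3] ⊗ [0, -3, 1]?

No

Reconstruct entry (0,0,2) from the claimed factors: Σₗ aₗ[0]bₗ[0]cₗ[2] = (2)·(3)·(-4) + (0)·(3)·(1) = -24, but T[0,0,2] = -18. The claim is false.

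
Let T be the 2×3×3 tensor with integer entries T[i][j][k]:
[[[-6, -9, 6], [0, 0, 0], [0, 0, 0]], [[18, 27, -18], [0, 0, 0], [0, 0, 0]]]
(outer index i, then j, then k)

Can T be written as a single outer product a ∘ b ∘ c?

If T = a ∘ b ∘ c then every fibre of T is a multiple of the corresponding factor, so read the factors off the fibres through the nonzero entry T[0,0,0] = -6.
The mode-1 fibre T[:,0,0] = [-6, 18] gives a = [1, -3] (primitive direction); the mode-2 fibre T[0,:,0] = [-6, 0, 0] gives b = [1, 0, 0]; then c[k] = T[0,0,k] / (a[0]·b[0]) = [-6, -9, 6] / 1 = [-6, -9, 6].
Expanding [1, -3] ∘ [1, 0, 0] ∘ [-6, -9, 6] reproduces all 18 entries of T, so T = [1, -3] ∘ [1, 0, 0] ∘ [-6, -9, 6] and rank(T) ≤ 1.
Equivalently every frontal slice T[:,:,k] is c[k] times the rank-1 matrix [1, -3] ∘ [1, 0, 0]. So T has rank 1 (it is nonzero).

Yes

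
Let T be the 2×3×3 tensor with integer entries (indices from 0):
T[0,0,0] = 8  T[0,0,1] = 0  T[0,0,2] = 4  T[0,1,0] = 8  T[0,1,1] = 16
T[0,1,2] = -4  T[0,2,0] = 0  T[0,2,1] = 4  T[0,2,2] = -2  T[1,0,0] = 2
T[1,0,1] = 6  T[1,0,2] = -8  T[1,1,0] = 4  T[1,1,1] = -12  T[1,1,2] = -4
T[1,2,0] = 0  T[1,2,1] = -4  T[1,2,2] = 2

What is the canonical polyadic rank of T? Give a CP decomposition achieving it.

rank(T) = 3

Lower bound: the mode-3 unfolding of T (rows indexed by k, columns by (i,j) = (0,0), (0,1), (0,2), (1,0), (1,1), (1,2)) is [[8, 8, 0, 2, 4, 0], [0, 16, 4, 6, -12, -4], [4, -4, -2, -8, -4, 2]].
There the 3×3 minor on rows k ∈ {0, 1, 2}, columns (i,j) ∈ {(0,0), (0,1), (1,0)} is det [[8, 8, 2], [0, 16, 6], [4, -4, -8]] = -768 ≠ 0, so this unfolding has rank ≥ 3; CP rank is at least every unfolding rank, so rank(T) ≥ 3. (Unfolding ranks only ever bound the CP rank from below — rank(T) can be strictly larger than all of them — so the matching upper bound has to come from an explicit 3-term decomposition.)
Upper bound: T is a sum of 3 rank-1 terms, T = [0, 1] ⊗ [1, 2, 0] ⊗ [2, -2, -4] + [1, -1] ⊗ [2, -2, -1] ⊗ [0, -4, 2] + [1, 0] ⊗ [1, 1, 0] ⊗ [8, 8, 0] (written with every a and b primitive with positive leading entry and the scale carried by c; CP decompositions are not unique, and this one is verified by expanding entrywise), so rank(T) ≤ 3.
These bounds meet, so rank(T) = 3.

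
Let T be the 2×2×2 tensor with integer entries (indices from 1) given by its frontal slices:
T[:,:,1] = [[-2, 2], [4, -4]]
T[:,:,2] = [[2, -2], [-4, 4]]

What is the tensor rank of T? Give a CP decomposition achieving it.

rank(T) = 1

Lower bound: T ≠ 0 (e.g. T[1,1,1] = -2), so rank(T) ≥ 1.
Upper bound: if T = a ⊗ b ⊗ c then every fibre of T is a multiple of the corresponding factor, so read the factors off the fibres through the nonzero entry T[1,1,1] = -2.
The mode-1 fibre T[:,1,1] = [-2, 4] gives a = (1, -2) (primitive direction); the mode-2 fibre T[1,:,1] = [-2, 2] gives b = (1, -1); then c[k] = T[1,1,k] / (a[1]·b[1]) = [-2, 2] / 1 = (-2, 2).
Expanding (1, -2) ⊗ (1, -1) ⊗ (-2, 2) reproduces all 8 entries of T, so T = (1, -2) ⊗ (1, -1) ⊗ (-2, 2) and rank(T) ≤ 1.
These bounds meet, so rank(T) = 1.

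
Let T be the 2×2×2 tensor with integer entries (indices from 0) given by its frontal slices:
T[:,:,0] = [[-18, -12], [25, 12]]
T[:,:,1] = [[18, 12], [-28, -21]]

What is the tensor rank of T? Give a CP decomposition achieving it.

rank(T) = 2

Lower bound: the mode-3 unfolding of T (rows indexed by k, columns by (i,j) = (0,0), (0,1), (1,0), (1,1)) is [[-18, -12, 25, 12], [18, 12, -28, -21]].
There the 2×2 minor on rows k ∈ {0, 1}, columns (i,j) ∈ {(0,0), (1,0)} is det [[-18, 25], [18, -28]] = 54 ≠ 0, so this unfolding has rank ≥ 2; CP rank is at least every unfolding rank, so rank(T) ≥ 2. (Flattening ranks never certify an upper bound on CP rank; for that we must actually write T with 2 rank-1 terms.)
Upper bound — finding two terms. Write S_k = T[:,:,k] for the frontal slices: S₀ = [[-18, -12], [25, 12]], S₁ = [[18, 12], [-28, -21]].
If T = a₁ ⊗ b₁ ⊗ c₁ + a₂ ⊗ b₂ ⊗ c₂ then each S_k = c₁[k]·a₁b₁ᵀ + c₂[k]·a₂b₂ᵀ. S₀ and S₁ are linearly independent, so a₁b₁ᵀ and a₂b₂ᵀ must span the same plane of matrices: they are the rank-1 matrices of the form x·S₀ + y·S₁.
det(x·S₀ + y·S₁) is 84·x² − 42·xy − 42·y² = 42·(x − y)(2·x + y), vanishing at (x:y) = (1:1) and (1:-2).
M₁ = S₀ + S₁ = [[0, 0], [-3, -9]] = (-3)·[0, 1][1, 3]ᵀ and M₂ = S₀ − 2·S₁ = [[-54, -36], [81, 54]] = (-9)·[2, -3][3, 2]ᵀ, so take a₁ = [0, 1], b₁ = [1, 3], a₂ = [2, -3], b₂ = [3, 2].
Each slice is an integer combination of E₁ = a₁b₁ᵀ and E₂ = a₂b₂ᵀ: S₀ = −2·E₁ − 3·E₂, S₁ = −E₁ + 3·E₂; reading off coefficients, c₁ = [-2, -1] and c₂ = [-3, 3].
Hence T = [0, 1] ⊗ [1, 3] ⊗ [-2, -1] + [2, -3] ⊗ [3, 2] ⊗ [-3, 3], so rank(T) ≤ 2.
These bounds meet, so rank(T) = 2.
Check entry T[1,1,0] = 12: (1)·(3)·(-2) + (-3)·(2)·(-3) = 12.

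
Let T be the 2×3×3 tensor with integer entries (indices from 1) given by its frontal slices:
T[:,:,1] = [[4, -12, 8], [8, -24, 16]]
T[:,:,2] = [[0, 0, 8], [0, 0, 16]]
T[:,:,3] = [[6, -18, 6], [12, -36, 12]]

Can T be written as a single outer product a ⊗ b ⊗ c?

The mode-2 unfolding of T (rows indexed by j, columns by (i,k) = (1,1), (1,2), (1,3), (2,1), (2,2), (2,3)) is [[4, 0, 6, 8, 0, 12], [-12, 0, -18, -24, 0, -36], [8, 8, 6, 16, 16, 12]].
There the 2×2 minor on rows j ∈ {1, 3}, columns (i,k) ∈ {(1,1), (1,2)} is det [[4, 0], [8, 8]] = 32 ≠ 0, so this unfolding has rank ≥ 2; CP rank is at least every unfolding rank, so rank(T) ≥ 2.
In particular rank(T) ≥ 2 > 1, so T is not rank-1.

No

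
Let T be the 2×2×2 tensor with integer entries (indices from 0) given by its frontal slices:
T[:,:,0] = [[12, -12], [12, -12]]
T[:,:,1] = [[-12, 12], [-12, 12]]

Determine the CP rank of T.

Lower bound: T ≠ 0 (e.g. T[0,0,0] = 12), so rank(T) ≥ 1.
Upper bound: if T = a ∘ b ∘ c then every fibre of T is a multiple of the corresponding factor, so read the factors off the fibres through the nonzero entry T[0,0,0] = 12.
The mode-1 fibre T[:,0,0] = [12, 12] gives a = [1, 1] (primitive direction); the mode-2 fibre T[0,:,0] = [12, -12] gives b = [1, -1]; then c[k] = T[0,0,k] / (a[0]·b[0]) = [12, -12] / 1 = [12, -12].
Expanding [1, 1] ∘ [1, -1] ∘ [12, -12] reproduces all 8 entries of T, so T = [1, 1] ∘ [1, -1] ∘ [12, -12] and rank(T) ≤ 1.
These bounds meet, so rank(T) = 1.
Check entry T[0,1,1] = 12: (1)·(-1)·(-12) = 12.

1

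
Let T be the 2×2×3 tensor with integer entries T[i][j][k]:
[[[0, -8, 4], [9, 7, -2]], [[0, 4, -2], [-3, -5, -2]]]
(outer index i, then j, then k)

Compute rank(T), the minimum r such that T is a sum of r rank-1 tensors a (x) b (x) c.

Lower bound: the mode-3 unfolding of T (rows indexed by k, columns by (i,j) = (0,0), (0,1), (1,0), (1,1)) is [[0, 9, 0, -3], [-8, 7, 4, -5], [4, -2, -2, -2]].
There the 3×3 minor on rows k ∈ {0, 1, 2}, columns (i,j) ∈ {(0,0), (0,1), (1,1)} is det [[0, 9, -3], [-8, 7, -5], [4, -2, -2]] = -288 ≠ 0, so this unfolding has rank ≥ 3; CP rank is at least every unfolding rank, so rank(T) ≥ 3. (Flattening ranks never certify an upper bound on CP rank; for that we must actually write T with 3 rank-1 terms.)
Upper bound: T is a sum of 3 rank-1 terms, T = [1, 1] (x) [0, 1] (x) [1, -1, -2] + [2, -1] (x) [0, 1] (x) [4, 0, 2] + [2, -1] (x) [1, -1] (x) [0, -4, 2] (one valid choice — decompositions are not unique — normalised so each a, b is primitive with positive first nonzero entry; check it by expanding all entries), so rank(T) ≤ 3.
These bounds meet, so rank(T) = 3.

3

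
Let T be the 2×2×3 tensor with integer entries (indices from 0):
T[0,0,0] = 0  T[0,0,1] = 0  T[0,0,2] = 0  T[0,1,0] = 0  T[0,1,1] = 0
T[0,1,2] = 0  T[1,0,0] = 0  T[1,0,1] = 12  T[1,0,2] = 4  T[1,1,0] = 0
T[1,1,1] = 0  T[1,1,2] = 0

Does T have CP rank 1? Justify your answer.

If T = a ⊗ b ⊗ c then every fibre of T is a multiple of the corresponding factor, so read the factors off the fibres through the nonzero entry T[1,0,1] = 12.
The mode-1 fibre T[:,0,1] = [0, 12] gives a = [0, 1] (primitive direction); the mode-2 fibre T[1,:,1] = [12, 0] gives b = [1, 0]; then c[k] = T[1,0,k] / (a[1]·b[0]) = [0, 12, 4] / 1 = [0, 12, 4].
Expanding [0, 1] ⊗ [1, 0] ⊗ [0, 12, 4] reproduces all 12 entries of T, so T = [0, 1] ⊗ [1, 0] ⊗ [0, 12, 4] and rank(T) ≤ 1.
Equivalently every frontal slice T[:,:,k] is c[k] times the rank-1 matrix [0, 1] ⊗ [1, 0]. So T has rank 1 (it is nonzero).

Yes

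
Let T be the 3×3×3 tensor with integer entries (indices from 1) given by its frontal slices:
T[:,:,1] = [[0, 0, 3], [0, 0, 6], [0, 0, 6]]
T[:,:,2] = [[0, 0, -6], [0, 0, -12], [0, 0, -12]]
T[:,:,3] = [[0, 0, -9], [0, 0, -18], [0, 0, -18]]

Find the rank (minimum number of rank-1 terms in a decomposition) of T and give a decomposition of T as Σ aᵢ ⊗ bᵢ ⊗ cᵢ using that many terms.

rank(T) = 1

Lower bound: T ≠ 0 (e.g. T[1,3,1] = 3), so rank(T) ≥ 1.
Upper bound: the mode-1 fibre T[:,3,1] = [3, 6, 6] gives a = [1, 2, 2] (primitive direction); the mode-2 fibre T[1,:,1] = [0, 0, 3] gives b = [0, 0, 1]; then c[k] = T[1,3,k] / (a[1]·b[3]) = [3, -6, -9] / 1 = [3, -6, -9].
Expanding [1, 2, 2] ⊗ [0, 0, 1] ⊗ [3, -6, -9] reproduces all 27 entries of T, so T = [1, 2, 2] ⊗ [0, 0, 1] ⊗ [3, -6, -9] and rank(T) ≤ 1.
These bounds meet, so rank(T) = 1.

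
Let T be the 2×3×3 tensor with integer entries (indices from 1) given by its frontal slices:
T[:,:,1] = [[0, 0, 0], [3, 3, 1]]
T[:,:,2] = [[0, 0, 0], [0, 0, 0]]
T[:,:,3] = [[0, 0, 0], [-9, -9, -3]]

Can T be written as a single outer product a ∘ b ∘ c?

If T = a ∘ b ∘ c then every fibre of T is a multiple of the corresponding factor, so read the factors off the fibres through the nonzero entry T[2,1,1] = 3.
The mode-1 fibre T[:,1,1] = [0, 3] gives a = [0, 1] (primitive direction); the mode-2 fibre T[2,:,1] = [3, 3, 1] gives b = [3, 3, 1]; then c[k] = T[2,1,k] / (a[2]·b[1]) = [3, 0, -9] / 3 = [1, 0, -3].
Expanding [0, 1] ∘ [3, 3, 1] ∘ [1, 0, -3] reproduces all 18 entries of T, so T = [0, 1] ∘ [3, 3, 1] ∘ [1, 0, -3] and rank(T) ≤ 1.
Equivalently every frontal slice T[:,:,k] is c[k] times the rank-1 matrix [0, 1] ∘ [3, 3, 1]. So T has rank 1 (it is nonzero).

Yes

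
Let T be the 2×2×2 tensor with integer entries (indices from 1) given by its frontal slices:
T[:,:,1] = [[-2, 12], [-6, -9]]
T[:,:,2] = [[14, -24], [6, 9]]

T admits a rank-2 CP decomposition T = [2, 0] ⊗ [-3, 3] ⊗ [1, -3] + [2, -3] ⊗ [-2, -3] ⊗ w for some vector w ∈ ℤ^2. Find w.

w = [-1, 1]

Subtract the known terms from T to get the rank-1 residual R = [2, -3] ⊗ [-2, -3] ⊗ w, so R[i,j,k] = a[i]·b[j]·w[k]. Pick indices with nonzero a[1]·b[1] = (2)·(-2) = -4. Only the fibre through (1,1,·) is needed: R[1,1,:] = T[1,1,:] − Σₗ aₗ[1]bₗ[1]cₗ = [-2, 14] − (2)·(-3)·[1, -3] = [4, -4]. Then w[k] = R[1,1,k] / -4 for each k, giving w = [4, -4] / -4 = [-1, 1].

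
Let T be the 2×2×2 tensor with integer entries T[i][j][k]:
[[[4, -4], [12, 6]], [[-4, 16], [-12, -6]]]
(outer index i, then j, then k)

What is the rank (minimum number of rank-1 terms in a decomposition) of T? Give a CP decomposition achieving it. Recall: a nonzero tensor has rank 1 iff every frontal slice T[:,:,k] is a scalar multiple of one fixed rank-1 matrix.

Lower bound: in the mode-1 unfolding of T (rows indexed by i, columns by (j,k)) the 2×2 minor on rows i ∈ {0, 1}, columns (j,k) ∈ {(0,0), (0,1)} is det [[4, -4], [-4, 16]] = 48 ≠ 0, so that unfolding has rank ≥ 2 and hence rank(T) ≥ 2 (CP rank is at least every unfolding rank, though it can be larger).
Upper bound: with S_k = T[:,:,k], the two rank-1 terms a₁b₁ᵀ, a₂b₂ᵀ are the rank-1 members of the pencil x·S₀ + y·S₁.
det(x·S₀ + y·S₁) is −144·xy − 72·y² = (-72)·(y)(2·x + y), vanishing at (x:y) = (1:0) and (1:-2).
M₁ = S₀ = [[4, 12], [-4, -12]] = 4·[1, -1][1, 3]ᵀ and M₂ = S₀ − 2·S₁ = [[12, 0], [-36, 0]] = 12·[1, -3][1, 0]ᵀ, so take a₁ = [1, -1], b₁ = [1, 3], a₂ = [1, -3], b₂ = [1, 0].
Each slice is an integer combination of E₁ = a₁b₁ᵀ and E₂ = a₂b₂ᵀ: S₀ = 4·E₁, S₁ = 2·E₁ − 6·E₂; reading off coefficients, c₁ = [4, 2] and c₂ = [0, -6].
Hence T = [1, -1] ⊗ [1, 3] ⊗ [4, 2] + [1, -3] ⊗ [1, 0] ⊗ [0, -6], so rank(T) ≤ 2.
These bounds meet, so rank(T) = 2.

rank(T) = 2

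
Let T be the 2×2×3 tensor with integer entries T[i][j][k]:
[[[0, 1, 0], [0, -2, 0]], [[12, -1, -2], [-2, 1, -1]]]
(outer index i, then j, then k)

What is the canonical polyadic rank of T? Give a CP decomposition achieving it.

rank(T) = 3

Lower bound: the mode-3 unfolding of T (rows indexed by k, columns by (i,j) = (0,0), (0,1), (1,0), (1,1)) is [[0, 0, 12, -2], [1, -2, -1, 1], [0, 0, -2, -1]].
There the 3×3 minor on rows k ∈ {0, 1, 2}, columns (i,j) ∈ {(0,0), (1,0), (1,1)} is det [[0, 12, -2], [1, -1, 1], [0, -2, -1]] = 16 ≠ 0, so this unfolding has rank ≥ 3; CP rank is at least every unfolding rank, so rank(T) ≥ 3. (Flattening ranks never certify an upper bound on CP rank; for that we must actually write T with 3 rank-1 terms.)
Upper bound: T is a sum of 3 rank-1 terms, T = [0, 1] (x) [2, -1] (x) [4, -2, 0] + [0, 1] (x) [2, 1] (x) [2, 1, -1] + [1, 1] (x) [1, -2] (x) [0, 1, 0] (written with every a and b primitive with positive leading entry and the scale carried by c; CP decompositions are not unique, and this one is verified by expanding entrywise), so rank(T) ≤ 3.
These bounds meet, so rank(T) = 3.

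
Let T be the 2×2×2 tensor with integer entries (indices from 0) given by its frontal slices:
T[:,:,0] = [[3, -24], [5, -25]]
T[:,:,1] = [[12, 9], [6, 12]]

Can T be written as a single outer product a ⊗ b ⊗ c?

No

The mode-2 unfolding of T (rows indexed by j, columns by (i,k) = (0,0), (0,1), (1,0), (1,1)) is [[3, 12, 5, 6], [-24, 9, -25, 12]].
There the 2×2 minor on rows j ∈ {0, 1}, columns (i,k) ∈ {(0,0), (0,1)} is det [[3, 12], [-24, 9]] = 315 ≠ 0, so this unfolding has rank ≥ 2; CP rank is at least every unfolding rank, so rank(T) ≥ 2.
In particular rank(T) ≥ 2 > 1, so T is not rank-1.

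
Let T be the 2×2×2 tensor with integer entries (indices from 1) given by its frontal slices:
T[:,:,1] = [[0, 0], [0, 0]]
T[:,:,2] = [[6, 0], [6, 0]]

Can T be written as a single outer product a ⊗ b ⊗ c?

If T = a ⊗ b ⊗ c then every fibre of T is a multiple of the corresponding factor, so read the factors off the fibres through the nonzero entry T[1,1,2] = 6.
The mode-1 fibre T[:,1,2] = [6, 6] gives a = [1, 1] (primitive direction); the mode-2 fibre T[1,:,2] = [6, 0] gives b = [1, 0]; then c[k] = T[1,1,k] / (a[1]·b[1]) = [0, 6] / 1 = [0, 6].
Expanding [1, 1] ⊗ [1, 0] ⊗ [0, 6] reproduces all 8 entries of T, so T = [1, 1] ⊗ [1, 0] ⊗ [0, 6] and rank(T) ≤ 1.
Equivalently every frontal slice T[:,:,k] is c[k] times the rank-1 matrix [1, 1] ⊗ [1, 0]. So T has rank 1 (it is nonzero).

Yes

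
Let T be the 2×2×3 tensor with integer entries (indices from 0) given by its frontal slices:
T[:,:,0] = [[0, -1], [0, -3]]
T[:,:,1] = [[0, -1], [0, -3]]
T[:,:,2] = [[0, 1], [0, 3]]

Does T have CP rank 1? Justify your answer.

The mode-1 fibre T[:,1,0] = [-1, -3] gives a = [1, 3] (primitive direction); the mode-2 fibre T[0,:,0] = [0, -1] gives b = [0, 1]; then c[k] = T[0,1,k] / (a[0]·b[1]) = [-1, -1, 1] / 1 = [-1, -1, 1].
Expanding [1, 3] ⊗ [0, 1] ⊗ [-1, -1, 1] reproduces all 12 entries of T, so T = [1, 3] ⊗ [0, 1] ⊗ [-1, -1, 1] and rank(T) ≤ 1.
Equivalently every frontal slice T[:,:,k] is c[k] times the rank-1 matrix [1, 3] ⊗ [0, 1]. So T has rank 1 (it is nonzero).

Yes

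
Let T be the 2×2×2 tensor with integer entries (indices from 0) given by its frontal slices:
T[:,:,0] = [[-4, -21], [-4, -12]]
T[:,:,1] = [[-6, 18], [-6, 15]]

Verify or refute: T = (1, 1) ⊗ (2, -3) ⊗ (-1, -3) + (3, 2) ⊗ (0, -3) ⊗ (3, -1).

No

Reconstruct entry (0,0,0) from the claimed factors: Σₗ aₗ[0]bₗ[0]cₗ[0] = (1)·(2)·(-1) + (3)·(0)·(3) = -2, but T[0,0,0] = -4. The claim is false.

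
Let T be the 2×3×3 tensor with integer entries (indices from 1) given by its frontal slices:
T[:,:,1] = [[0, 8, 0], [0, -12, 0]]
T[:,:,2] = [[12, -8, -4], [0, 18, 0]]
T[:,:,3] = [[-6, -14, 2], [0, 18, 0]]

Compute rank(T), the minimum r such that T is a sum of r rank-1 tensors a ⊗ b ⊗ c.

Lower bound: in the mode-3 unfolding of T (rows indexed by k, columns by (i,j)) the 2×2 minor on rows k ∈ {1, 2}, columns (i,j) ∈ {(1,1), (1,2)} is det [[0, 8], [12, -8]] = -96 ≠ 0, so that unfolding has rank ≥ 2 and hence rank(T) ≥ 2 (CP rank is at least every unfolding rank, though it can be larger).
Upper bound: with S_k = T[:,:,k], the two rank-1 terms a₁b₁ᵀ, a₂b₂ᵀ are the rank-1 members of the pencil x·S₁ + y·S₂.
The 2×2 minor of x·S₁ + y·S₂ on rows {1,2}, columns {1,2} is −144·xy + 216·y² = (-72)·(2·x − 3·y)(y), vanishing at (x:y) = (3:2) and (1:0).
M₁ = 3·S₁ + 2·S₂ = [[24, 8, -8], [0, 0, 0]] = 8·(1, 0)(3, 1, -1)ᵀ and M₂ = S₁ = [[0, 8, 0], [0, -12, 0]] = 4·(2, -3)(0, 1, 0)ᵀ, so take a₁ = (1, 0), b₁ = (3, 1, -1), a₂ = (2, -3), b₂ = (0, 1, 0).
Each slice is an integer combination of E₁ = a₁b₁ᵀ and E₂ = a₂b₂ᵀ: S₁ = 4·E₂, S₂ = 4·E₁ − 6·E₂, S₃ = −2·E₁ − 6·E₂; reading off coefficients, c₁ = (0, 4, -2) and c₂ = (4, -6, -6).
Hence T = (1, 0) ⊗ (3, 1, -1) ⊗ (0, 4, -2) + (2, -3) ⊗ (0, 1, 0) ⊗ (4, -6, -6), so rank(T) ≤ 2.
These bounds meet, so rank(T) = 2.

2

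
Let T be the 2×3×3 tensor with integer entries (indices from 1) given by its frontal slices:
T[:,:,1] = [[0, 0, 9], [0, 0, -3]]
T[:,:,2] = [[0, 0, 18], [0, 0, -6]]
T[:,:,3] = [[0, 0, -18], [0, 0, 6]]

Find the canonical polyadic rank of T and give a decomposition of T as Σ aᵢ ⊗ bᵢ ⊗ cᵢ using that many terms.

rank(T) = 1

Lower bound: T ≠ 0 (e.g. T[1,3,1] = 9), so rank(T) ≥ 1.
Upper bound: the mode-1 fibre T[:,3,1] = [9, -3] gives a = [3, -1] (primitive direction); the mode-2 fibre T[1,:,1] = [0, 0, 9] gives b = [0, 0, 1]; then c[k] = T[1,3,k] / (a[1]·b[3]) = [9, 18, -18] / 3 = [3, 6, -6].
Expanding [3, -1] ⊗ [0, 0, 1] ⊗ [3, 6, -6] reproduces all 18 entries of T, so T = [3, -1] ⊗ [0, 0, 1] ⊗ [3, 6, -6] and rank(T) ≤ 1.
These bounds meet, so rank(T) = 1.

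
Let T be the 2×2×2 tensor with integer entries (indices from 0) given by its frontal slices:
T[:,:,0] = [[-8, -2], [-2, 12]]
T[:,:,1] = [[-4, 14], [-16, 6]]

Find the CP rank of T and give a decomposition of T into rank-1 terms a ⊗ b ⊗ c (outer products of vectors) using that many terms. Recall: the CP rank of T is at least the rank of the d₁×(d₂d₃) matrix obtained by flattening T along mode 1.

rank(T) = 2

Lower bound: the mode-3 unfolding of T (rows indexed by k, columns by (i,j) = (0,0), (0,1), (1,0), (1,1)) is [[-8, -2, -2, 12], [-4, 14, -16, 6]].
There the 2×2 minor on rows k ∈ {0, 1}, columns (i,j) ∈ {(0,0), (0,1)} is det [[-8, -2], [-4, 14]] = -120 ≠ 0, so this unfolding has rank ≥ 2; CP rank is at least every unfolding rank, so rank(T) ≥ 2. (Flattening ranks never certify an upper bound on CP rank; for that we must actually write T with 2 rank-1 terms.)
Upper bound — finding two terms. Write S_k = T[:,:,k] for the frontal slices: S₀ = [[-8, -2], [-2, 12]], S₁ = [[-4, 14], [-16, 6]].
If T = a₁ ⊗ b₁ ⊗ c₁ + a₂ ⊗ b₂ ⊗ c₂ then each S_k = c₁[k]·a₁b₁ᵀ + c₂[k]·a₂b₂ᵀ. S₀ and S₁ are linearly independent, so a₁b₁ᵀ and a₂b₂ᵀ must span the same plane of matrices: they are the rank-1 matrices of the form x·S₀ + y·S₁.
det(x·S₀ + y·S₁) is −100·x² − 100·xy + 200·y² = (-100)·(x + 2·y)(x − y), vanishing at (x:y) = (2:-1) and (1:1).
M₁ = 2·S₀ − S₁ = [[-12, -18], [12, 18]] = (-6)·(1, -1)(2, 3)ᵀ and M₂ = S₀ + S₁ = [[-12, 12], [-18, 18]] = (-6)·(2, 3)(1, -1)ᵀ, so take a₁ = (1, -1), b₁ = (2, 3), a₂ = (2, 3), b₂ = (1, -1).
Each slice is an integer combination of E₁ = a₁b₁ᵀ and E₂ = a₂b₂ᵀ: S₀ = −2·E₁ − 2·E₂, S₁ = 2·E₁ − 4·E₂; reading off coefficients, c₁ = (-2, 2) and c₂ = (-2, -4).
Hence T = (1, -1) ⊗ (2, 3) ⊗ (-2, 2) + (2, 3) ⊗ (1, -1) ⊗ (-2, -4), so rank(T) ≤ 2.
These bounds meet, so rank(T) = 2.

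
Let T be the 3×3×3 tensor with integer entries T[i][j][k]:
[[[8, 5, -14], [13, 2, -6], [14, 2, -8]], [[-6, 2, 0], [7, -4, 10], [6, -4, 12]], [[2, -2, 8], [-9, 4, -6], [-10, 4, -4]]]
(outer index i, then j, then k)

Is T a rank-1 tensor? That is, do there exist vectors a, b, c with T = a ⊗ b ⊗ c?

The mode-1 unfolding of T (rows indexed by i, columns by (j,k) = (0,0), (0,1), (0,2), (1,0), (1,1), (1,2), (2,0), (2,1), (2,2)) is [[8, 5, -14, 13, 2, -6, 14, 2, -8], [-6, 2, 0, 7, -4, 10, 6, -4, 12], [2, -2, 8, -9, 4, -6, -10, 4, -4]].
There the 3×3 minor on rows i ∈ {0, 1, 2}, columns (j,k) ∈ {(0,0), (0,1), (0,2)} is det [[8, 5, -14], [-6, 2, 0], [2, -2, 8]] = 256 ≠ 0, so this unfolding has rank ≥ 3; CP rank is at least every unfolding rank, so rank(T) ≥ 3.
In particular rank(T) ≥ 3 > 1, so T is not rank-1.

No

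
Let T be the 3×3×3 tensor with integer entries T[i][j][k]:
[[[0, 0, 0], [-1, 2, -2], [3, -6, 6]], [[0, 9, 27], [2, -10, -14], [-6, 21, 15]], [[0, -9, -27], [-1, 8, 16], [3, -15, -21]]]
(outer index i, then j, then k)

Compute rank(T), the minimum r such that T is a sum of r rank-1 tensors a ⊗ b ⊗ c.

Lower bound: the mode-1 unfolding of T (rows indexed by i, columns by (j,k) = (0,0), (0,1), (0,2), (1,0), (1,1), (1,2), (2,0), (2,1), (2,2)) is [[0, 0, 0, -1, 2, -2, 3, -6, 6], [0, 9, 27, 2, -10, -14, -6, 21, 15], [0, -9, -27, -1, 8, 16, 3, -15, -21]].
There the 2×2 minor on rows i ∈ {0, 1}, columns (j,k) ∈ {(0,1), (1,0)} is det [[0, -1], [9, 2]] = 9 ≠ 0, so this unfolding has rank ≥ 2; CP rank is at least every unfolding rank, so rank(T) ≥ 2. (Unfolding ranks only ever bound the CP rank from below — rank(T) can be strictly larger than all of them — so the matching upper bound has to come from an explicit 2-term decomposition.)
Upper bound — finding two terms. Write S_k = T[:,:,k] for the frontal slices: S₀ = [[0, -1, 3], [0, 2, -6], [0, -1, 3]], S₁ = [[0, 2, -6], [9, -10, 21], [-9, 8, -15]], S₂ = [[0, -2, 6], [27, -14, 15], [-27, 16, -21]].
If T = a₁ ⊗ b₁ ⊗ c₁ + a₂ ⊗ b₂ ⊗ c₂ then each S_k = c₁[k]·a₁b₁ᵀ + c₂[k]·a₂b₂ᵀ. S₀ and S₁ are linearly independent, so a₁b₁ᵀ and a₂b₂ᵀ must span the same plane of matrices: they are the rank-1 matrices of the form x·S₀ + y·S₁.
The 2×2 minor of x·S₀ + y·S₁ on rows {0,1}, columns {0,1} is 9·xy − 18·y² = 9·(x − 2·y)(y), vanishing at (x:y) = (2:1) and (1:0).
M₁ = 2·S₀ + S₁ = [[0, 0, 0], [9, -6, 9], [-9, 6, -9]] = 3·[0, 1, -1][3, -2, 3]ᵀ and M₂ = S₀ = [[0, -1, 3], [0, 2, -6], [0, -1, 3]] = −[1, -2, 1][0, 1, -3]ᵀ, so take a₁ = [0, 1, -1], b₁ = [3, -2, 3], a₂ = [1, -2, 1], b₂ = [0, 1, -3].
Each slice is an integer combination of E₁ = a₁b₁ᵀ and E₂ = a₂b₂ᵀ: S₀ = −E₂, S₁ = 3·E₁ + 2·E₂, S₂ = 9·E₁ − 2·E₂; reading off coefficients, c₁ = [0, 3, 9] and c₂ = [-1, 2, -2].
Hence T = [0, 1, -1] ⊗ [3, -2, 3] ⊗ [0, 3, 9] + [1, -2, 1] ⊗ [0, 1, -3] ⊗ [-1, 2, -2], so rank(T) ≤ 2.
These bounds meet, so rank(T) = 2.

2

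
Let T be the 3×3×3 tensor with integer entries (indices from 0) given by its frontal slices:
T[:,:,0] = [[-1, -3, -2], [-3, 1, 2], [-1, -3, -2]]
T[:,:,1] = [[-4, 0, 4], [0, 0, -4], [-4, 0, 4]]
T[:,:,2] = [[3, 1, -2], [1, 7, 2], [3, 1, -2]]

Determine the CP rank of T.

3

Lower bound: in the mode-2 unfolding of T (rows indexed by j, columns by (i,k)) the 3×3 minor on rows j ∈ {0, 1, 2}, columns (i,k) ∈ {(0,0), (0,1), (1,0)} is det [[-1, -4, -3], [-3, 0, 1], [-2, 4, 2]] = 24 ≠ 0, so that unfolding has rank ≥ 3 and hence rank(T) ≥ 3 (CP rank is at least every unfolding rank, though it can be larger).
Upper bound: T is a sum of 3 rank-1 terms, T = [0, 1, 0] ⊗ [0, 1, 0] ⊗ [2, 4, 4] + [1, -1, 1] ⊗ [1, -1, -2] ⊗ [1, -2, 1] + [1, 1, 1] ⊗ [1, 1, 0] ⊗ [-2, -2, 2] (written with every a and b primitive with positive leading entry and the scale carried by c; CP decompositions are not unique, and this one is verified by expanding entrywise), so rank(T) ≤ 3.
These bounds meet, so rank(T) = 3.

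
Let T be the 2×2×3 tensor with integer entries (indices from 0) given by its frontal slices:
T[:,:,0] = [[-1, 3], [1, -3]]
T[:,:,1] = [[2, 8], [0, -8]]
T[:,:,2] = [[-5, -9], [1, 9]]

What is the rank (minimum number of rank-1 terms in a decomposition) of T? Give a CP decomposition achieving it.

Lower bound: the mode-3 unfolding of T (rows indexed by k, columns by (i,j) = (0,0), (0,1), (1,0), (1,1)) is [[-1, 3, 1, -3], [2, 8, 0, -8], [-5, -9, 1, 9]].
There the 3×3 minor on rows k ∈ {0, 1, 2}, columns (i,j) ∈ {(0,0), (0,1), (1,0)} is det [[-1, 3, 1], [2, 8, 0], [-5, -9, 1]] = 8 ≠ 0, so this unfolding has rank ≥ 3; CP rank is at least every unfolding rank, so rank(T) ≥ 3. (Flattening ranks never certify an upper bound on CP rank; for that we must actually write T with 3 rank-1 terms.)
Upper bound: T is a sum of 3 rank-1 terms, T = [1, -1] ⊗ [0, 1] ⊗ [4, 8, -8] + [1, -1] ⊗ [1, 1] ⊗ [-1, 0, -1] + [1, 0] ⊗ [1, 0] ⊗ [0, 2, -4] (one valid choice — decompositions are not unique — normalised so each a, b is primitive with positive first nonzero entry; check it by expanding all entries), so rank(T) ≤ 3.
These bounds meet, so rank(T) = 3.

rank(T) = 3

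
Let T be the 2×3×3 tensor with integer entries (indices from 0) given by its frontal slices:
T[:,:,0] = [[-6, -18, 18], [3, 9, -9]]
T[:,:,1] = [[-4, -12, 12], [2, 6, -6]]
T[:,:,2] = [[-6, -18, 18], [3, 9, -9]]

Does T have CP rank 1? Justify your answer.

If T = a ⊗ b ⊗ c then every fibre of T is a multiple of the corresponding factor, so read the factors off the fibres through the nonzero entry T[0,0,0] = -6.
The mode-1 fibre T[:,0,0] = [-6, 3] gives a = [2, -1] (primitive direction); the mode-2 fibre T[0,:,0] = [-6, -18, 18] gives b = [1, 3, -3]; then c[k] = T[0,0,k] / (a[0]·b[0]) = [-6, -4, -6] / 2 = [-3, -2, -3].
Expanding [2, -1] ⊗ [1, 3, -3] ⊗ [-3, -2, -3] reproduces all 18 entries of T, so T = [2, -1] ⊗ [1, 3, -3] ⊗ [-3, -2, -3] and rank(T) ≤ 1.
Equivalently every frontal slice T[:,:,k] is c[k] times the rank-1 matrix [2, -1] ⊗ [1, 3, -3]. So T has rank 1 (it is nonzero).

Yes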